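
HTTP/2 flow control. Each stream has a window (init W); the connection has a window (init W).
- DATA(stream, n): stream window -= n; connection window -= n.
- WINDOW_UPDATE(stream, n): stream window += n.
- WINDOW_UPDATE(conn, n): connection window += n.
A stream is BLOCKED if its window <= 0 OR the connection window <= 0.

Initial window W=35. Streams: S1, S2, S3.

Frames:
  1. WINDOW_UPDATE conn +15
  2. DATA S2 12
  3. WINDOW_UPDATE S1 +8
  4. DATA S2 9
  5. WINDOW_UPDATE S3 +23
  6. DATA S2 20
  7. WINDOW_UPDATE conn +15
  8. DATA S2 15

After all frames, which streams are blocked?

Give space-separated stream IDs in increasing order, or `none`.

Answer: S2

Derivation:
Op 1: conn=50 S1=35 S2=35 S3=35 blocked=[]
Op 2: conn=38 S1=35 S2=23 S3=35 blocked=[]
Op 3: conn=38 S1=43 S2=23 S3=35 blocked=[]
Op 4: conn=29 S1=43 S2=14 S3=35 blocked=[]
Op 5: conn=29 S1=43 S2=14 S3=58 blocked=[]
Op 6: conn=9 S1=43 S2=-6 S3=58 blocked=[2]
Op 7: conn=24 S1=43 S2=-6 S3=58 blocked=[2]
Op 8: conn=9 S1=43 S2=-21 S3=58 blocked=[2]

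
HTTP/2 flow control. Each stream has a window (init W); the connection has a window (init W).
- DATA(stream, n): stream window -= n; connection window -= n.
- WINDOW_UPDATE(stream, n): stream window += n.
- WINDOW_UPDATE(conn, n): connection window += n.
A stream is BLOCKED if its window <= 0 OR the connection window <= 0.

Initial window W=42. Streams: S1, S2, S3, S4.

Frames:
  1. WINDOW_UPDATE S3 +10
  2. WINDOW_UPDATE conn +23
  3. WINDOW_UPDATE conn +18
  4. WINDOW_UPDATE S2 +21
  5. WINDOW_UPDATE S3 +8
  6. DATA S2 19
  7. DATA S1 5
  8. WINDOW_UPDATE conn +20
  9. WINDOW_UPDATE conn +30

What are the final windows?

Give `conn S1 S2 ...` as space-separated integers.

Answer: 109 37 44 60 42

Derivation:
Op 1: conn=42 S1=42 S2=42 S3=52 S4=42 blocked=[]
Op 2: conn=65 S1=42 S2=42 S3=52 S4=42 blocked=[]
Op 3: conn=83 S1=42 S2=42 S3=52 S4=42 blocked=[]
Op 4: conn=83 S1=42 S2=63 S3=52 S4=42 blocked=[]
Op 5: conn=83 S1=42 S2=63 S3=60 S4=42 blocked=[]
Op 6: conn=64 S1=42 S2=44 S3=60 S4=42 blocked=[]
Op 7: conn=59 S1=37 S2=44 S3=60 S4=42 blocked=[]
Op 8: conn=79 S1=37 S2=44 S3=60 S4=42 blocked=[]
Op 9: conn=109 S1=37 S2=44 S3=60 S4=42 blocked=[]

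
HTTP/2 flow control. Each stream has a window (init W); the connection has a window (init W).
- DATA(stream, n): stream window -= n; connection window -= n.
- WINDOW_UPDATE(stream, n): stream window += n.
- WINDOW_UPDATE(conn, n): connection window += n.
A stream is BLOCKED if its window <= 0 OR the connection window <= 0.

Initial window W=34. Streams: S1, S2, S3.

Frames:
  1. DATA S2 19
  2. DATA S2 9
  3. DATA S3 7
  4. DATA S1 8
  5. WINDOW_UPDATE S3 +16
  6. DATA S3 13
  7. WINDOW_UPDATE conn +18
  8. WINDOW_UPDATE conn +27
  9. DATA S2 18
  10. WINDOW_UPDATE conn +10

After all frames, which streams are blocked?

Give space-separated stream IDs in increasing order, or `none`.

Op 1: conn=15 S1=34 S2=15 S3=34 blocked=[]
Op 2: conn=6 S1=34 S2=6 S3=34 blocked=[]
Op 3: conn=-1 S1=34 S2=6 S3=27 blocked=[1, 2, 3]
Op 4: conn=-9 S1=26 S2=6 S3=27 blocked=[1, 2, 3]
Op 5: conn=-9 S1=26 S2=6 S3=43 blocked=[1, 2, 3]
Op 6: conn=-22 S1=26 S2=6 S3=30 blocked=[1, 2, 3]
Op 7: conn=-4 S1=26 S2=6 S3=30 blocked=[1, 2, 3]
Op 8: conn=23 S1=26 S2=6 S3=30 blocked=[]
Op 9: conn=5 S1=26 S2=-12 S3=30 blocked=[2]
Op 10: conn=15 S1=26 S2=-12 S3=30 blocked=[2]

Answer: S2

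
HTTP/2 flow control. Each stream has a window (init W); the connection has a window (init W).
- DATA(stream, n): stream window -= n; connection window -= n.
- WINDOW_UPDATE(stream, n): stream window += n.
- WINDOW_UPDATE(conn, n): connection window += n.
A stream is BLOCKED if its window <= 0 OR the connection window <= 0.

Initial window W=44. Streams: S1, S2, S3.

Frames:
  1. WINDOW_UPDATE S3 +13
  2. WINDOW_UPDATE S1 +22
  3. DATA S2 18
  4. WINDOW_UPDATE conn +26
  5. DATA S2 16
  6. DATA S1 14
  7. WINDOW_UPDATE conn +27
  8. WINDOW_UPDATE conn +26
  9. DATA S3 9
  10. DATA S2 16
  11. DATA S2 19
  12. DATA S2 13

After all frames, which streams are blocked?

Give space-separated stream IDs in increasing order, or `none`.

Answer: S2

Derivation:
Op 1: conn=44 S1=44 S2=44 S3=57 blocked=[]
Op 2: conn=44 S1=66 S2=44 S3=57 blocked=[]
Op 3: conn=26 S1=66 S2=26 S3=57 blocked=[]
Op 4: conn=52 S1=66 S2=26 S3=57 blocked=[]
Op 5: conn=36 S1=66 S2=10 S3=57 blocked=[]
Op 6: conn=22 S1=52 S2=10 S3=57 blocked=[]
Op 7: conn=49 S1=52 S2=10 S3=57 blocked=[]
Op 8: conn=75 S1=52 S2=10 S3=57 blocked=[]
Op 9: conn=66 S1=52 S2=10 S3=48 blocked=[]
Op 10: conn=50 S1=52 S2=-6 S3=48 blocked=[2]
Op 11: conn=31 S1=52 S2=-25 S3=48 blocked=[2]
Op 12: conn=18 S1=52 S2=-38 S3=48 blocked=[2]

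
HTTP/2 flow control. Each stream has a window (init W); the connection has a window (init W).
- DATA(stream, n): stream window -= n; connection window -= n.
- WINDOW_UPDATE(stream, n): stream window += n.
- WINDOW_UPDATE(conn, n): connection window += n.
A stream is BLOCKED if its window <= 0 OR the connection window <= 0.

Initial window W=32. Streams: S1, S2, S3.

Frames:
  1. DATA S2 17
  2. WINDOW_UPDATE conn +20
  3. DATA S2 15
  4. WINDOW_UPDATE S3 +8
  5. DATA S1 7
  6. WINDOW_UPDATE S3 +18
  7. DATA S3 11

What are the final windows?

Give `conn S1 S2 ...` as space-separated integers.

Op 1: conn=15 S1=32 S2=15 S3=32 blocked=[]
Op 2: conn=35 S1=32 S2=15 S3=32 blocked=[]
Op 3: conn=20 S1=32 S2=0 S3=32 blocked=[2]
Op 4: conn=20 S1=32 S2=0 S3=40 blocked=[2]
Op 5: conn=13 S1=25 S2=0 S3=40 blocked=[2]
Op 6: conn=13 S1=25 S2=0 S3=58 blocked=[2]
Op 7: conn=2 S1=25 S2=0 S3=47 blocked=[2]

Answer: 2 25 0 47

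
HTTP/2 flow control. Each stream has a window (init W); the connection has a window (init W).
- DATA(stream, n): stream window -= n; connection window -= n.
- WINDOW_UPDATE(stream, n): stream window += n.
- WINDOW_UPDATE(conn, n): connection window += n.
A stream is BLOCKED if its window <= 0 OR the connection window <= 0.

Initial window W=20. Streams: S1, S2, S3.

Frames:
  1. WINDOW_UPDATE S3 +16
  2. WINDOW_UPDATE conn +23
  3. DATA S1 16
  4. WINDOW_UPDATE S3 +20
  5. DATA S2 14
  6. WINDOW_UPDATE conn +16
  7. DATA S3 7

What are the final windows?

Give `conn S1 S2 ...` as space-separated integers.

Answer: 22 4 6 49

Derivation:
Op 1: conn=20 S1=20 S2=20 S3=36 blocked=[]
Op 2: conn=43 S1=20 S2=20 S3=36 blocked=[]
Op 3: conn=27 S1=4 S2=20 S3=36 blocked=[]
Op 4: conn=27 S1=4 S2=20 S3=56 blocked=[]
Op 5: conn=13 S1=4 S2=6 S3=56 blocked=[]
Op 6: conn=29 S1=4 S2=6 S3=56 blocked=[]
Op 7: conn=22 S1=4 S2=6 S3=49 blocked=[]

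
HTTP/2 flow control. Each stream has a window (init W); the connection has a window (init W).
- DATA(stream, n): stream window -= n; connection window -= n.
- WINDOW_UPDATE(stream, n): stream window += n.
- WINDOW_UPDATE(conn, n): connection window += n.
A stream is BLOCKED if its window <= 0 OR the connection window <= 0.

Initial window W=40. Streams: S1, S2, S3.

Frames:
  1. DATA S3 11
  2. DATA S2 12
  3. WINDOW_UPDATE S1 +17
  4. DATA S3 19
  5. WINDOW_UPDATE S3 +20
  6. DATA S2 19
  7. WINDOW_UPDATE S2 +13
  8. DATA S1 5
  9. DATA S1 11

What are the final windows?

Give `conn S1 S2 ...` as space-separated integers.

Answer: -37 41 22 30

Derivation:
Op 1: conn=29 S1=40 S2=40 S3=29 blocked=[]
Op 2: conn=17 S1=40 S2=28 S3=29 blocked=[]
Op 3: conn=17 S1=57 S2=28 S3=29 blocked=[]
Op 4: conn=-2 S1=57 S2=28 S3=10 blocked=[1, 2, 3]
Op 5: conn=-2 S1=57 S2=28 S3=30 blocked=[1, 2, 3]
Op 6: conn=-21 S1=57 S2=9 S3=30 blocked=[1, 2, 3]
Op 7: conn=-21 S1=57 S2=22 S3=30 blocked=[1, 2, 3]
Op 8: conn=-26 S1=52 S2=22 S3=30 blocked=[1, 2, 3]
Op 9: conn=-37 S1=41 S2=22 S3=30 blocked=[1, 2, 3]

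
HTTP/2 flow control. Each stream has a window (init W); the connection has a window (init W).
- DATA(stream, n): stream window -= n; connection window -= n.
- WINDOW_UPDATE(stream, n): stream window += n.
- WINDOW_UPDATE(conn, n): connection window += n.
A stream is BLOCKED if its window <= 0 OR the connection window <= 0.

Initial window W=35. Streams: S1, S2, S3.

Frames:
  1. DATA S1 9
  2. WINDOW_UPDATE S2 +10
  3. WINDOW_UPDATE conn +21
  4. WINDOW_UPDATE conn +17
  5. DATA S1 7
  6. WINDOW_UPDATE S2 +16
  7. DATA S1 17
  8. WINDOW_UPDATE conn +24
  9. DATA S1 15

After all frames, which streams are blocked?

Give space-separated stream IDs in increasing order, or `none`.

Op 1: conn=26 S1=26 S2=35 S3=35 blocked=[]
Op 2: conn=26 S1=26 S2=45 S3=35 blocked=[]
Op 3: conn=47 S1=26 S2=45 S3=35 blocked=[]
Op 4: conn=64 S1=26 S2=45 S3=35 blocked=[]
Op 5: conn=57 S1=19 S2=45 S3=35 blocked=[]
Op 6: conn=57 S1=19 S2=61 S3=35 blocked=[]
Op 7: conn=40 S1=2 S2=61 S3=35 blocked=[]
Op 8: conn=64 S1=2 S2=61 S3=35 blocked=[]
Op 9: conn=49 S1=-13 S2=61 S3=35 blocked=[1]

Answer: S1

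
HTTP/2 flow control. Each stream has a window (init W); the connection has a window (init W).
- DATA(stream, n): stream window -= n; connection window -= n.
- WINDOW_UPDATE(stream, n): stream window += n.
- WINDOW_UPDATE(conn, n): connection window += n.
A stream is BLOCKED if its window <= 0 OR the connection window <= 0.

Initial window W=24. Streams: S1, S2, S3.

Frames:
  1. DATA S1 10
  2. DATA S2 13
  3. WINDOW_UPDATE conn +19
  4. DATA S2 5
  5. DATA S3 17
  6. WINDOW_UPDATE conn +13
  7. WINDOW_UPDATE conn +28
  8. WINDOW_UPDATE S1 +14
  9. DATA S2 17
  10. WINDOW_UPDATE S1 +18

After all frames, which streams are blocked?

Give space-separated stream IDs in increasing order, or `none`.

Answer: S2

Derivation:
Op 1: conn=14 S1=14 S2=24 S3=24 blocked=[]
Op 2: conn=1 S1=14 S2=11 S3=24 blocked=[]
Op 3: conn=20 S1=14 S2=11 S3=24 blocked=[]
Op 4: conn=15 S1=14 S2=6 S3=24 blocked=[]
Op 5: conn=-2 S1=14 S2=6 S3=7 blocked=[1, 2, 3]
Op 6: conn=11 S1=14 S2=6 S3=7 blocked=[]
Op 7: conn=39 S1=14 S2=6 S3=7 blocked=[]
Op 8: conn=39 S1=28 S2=6 S3=7 blocked=[]
Op 9: conn=22 S1=28 S2=-11 S3=7 blocked=[2]
Op 10: conn=22 S1=46 S2=-11 S3=7 blocked=[2]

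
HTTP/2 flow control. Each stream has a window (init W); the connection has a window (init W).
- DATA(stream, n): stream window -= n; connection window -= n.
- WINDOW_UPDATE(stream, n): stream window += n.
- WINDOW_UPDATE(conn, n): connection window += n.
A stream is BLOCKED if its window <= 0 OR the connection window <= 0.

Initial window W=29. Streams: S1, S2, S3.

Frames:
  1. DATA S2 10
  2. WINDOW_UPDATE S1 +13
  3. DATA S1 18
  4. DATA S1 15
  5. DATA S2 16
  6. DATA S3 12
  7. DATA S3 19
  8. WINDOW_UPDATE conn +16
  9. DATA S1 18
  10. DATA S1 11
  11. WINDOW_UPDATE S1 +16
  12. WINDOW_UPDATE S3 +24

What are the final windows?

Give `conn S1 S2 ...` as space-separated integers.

Answer: -74 -4 3 22

Derivation:
Op 1: conn=19 S1=29 S2=19 S3=29 blocked=[]
Op 2: conn=19 S1=42 S2=19 S3=29 blocked=[]
Op 3: conn=1 S1=24 S2=19 S3=29 blocked=[]
Op 4: conn=-14 S1=9 S2=19 S3=29 blocked=[1, 2, 3]
Op 5: conn=-30 S1=9 S2=3 S3=29 blocked=[1, 2, 3]
Op 6: conn=-42 S1=9 S2=3 S3=17 blocked=[1, 2, 3]
Op 7: conn=-61 S1=9 S2=3 S3=-2 blocked=[1, 2, 3]
Op 8: conn=-45 S1=9 S2=3 S3=-2 blocked=[1, 2, 3]
Op 9: conn=-63 S1=-9 S2=3 S3=-2 blocked=[1, 2, 3]
Op 10: conn=-74 S1=-20 S2=3 S3=-2 blocked=[1, 2, 3]
Op 11: conn=-74 S1=-4 S2=3 S3=-2 blocked=[1, 2, 3]
Op 12: conn=-74 S1=-4 S2=3 S3=22 blocked=[1, 2, 3]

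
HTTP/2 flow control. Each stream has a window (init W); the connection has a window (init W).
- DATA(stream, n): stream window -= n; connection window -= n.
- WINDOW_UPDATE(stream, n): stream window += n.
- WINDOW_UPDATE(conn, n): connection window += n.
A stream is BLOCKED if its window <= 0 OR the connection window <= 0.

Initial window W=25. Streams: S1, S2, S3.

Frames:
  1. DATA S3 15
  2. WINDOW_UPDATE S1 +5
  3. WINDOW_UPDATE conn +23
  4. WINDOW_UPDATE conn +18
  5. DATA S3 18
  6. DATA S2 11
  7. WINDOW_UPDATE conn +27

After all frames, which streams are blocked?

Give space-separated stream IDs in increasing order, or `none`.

Op 1: conn=10 S1=25 S2=25 S3=10 blocked=[]
Op 2: conn=10 S1=30 S2=25 S3=10 blocked=[]
Op 3: conn=33 S1=30 S2=25 S3=10 blocked=[]
Op 4: conn=51 S1=30 S2=25 S3=10 blocked=[]
Op 5: conn=33 S1=30 S2=25 S3=-8 blocked=[3]
Op 6: conn=22 S1=30 S2=14 S3=-8 blocked=[3]
Op 7: conn=49 S1=30 S2=14 S3=-8 blocked=[3]

Answer: S3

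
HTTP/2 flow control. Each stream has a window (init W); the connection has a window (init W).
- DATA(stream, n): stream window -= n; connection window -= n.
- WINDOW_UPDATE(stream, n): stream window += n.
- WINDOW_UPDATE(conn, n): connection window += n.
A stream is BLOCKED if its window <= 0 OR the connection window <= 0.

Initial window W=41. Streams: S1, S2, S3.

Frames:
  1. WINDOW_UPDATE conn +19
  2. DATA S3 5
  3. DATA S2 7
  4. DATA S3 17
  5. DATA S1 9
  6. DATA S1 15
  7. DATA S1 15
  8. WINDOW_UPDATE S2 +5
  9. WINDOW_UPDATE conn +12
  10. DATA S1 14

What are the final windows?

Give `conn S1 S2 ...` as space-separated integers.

Op 1: conn=60 S1=41 S2=41 S3=41 blocked=[]
Op 2: conn=55 S1=41 S2=41 S3=36 blocked=[]
Op 3: conn=48 S1=41 S2=34 S3=36 blocked=[]
Op 4: conn=31 S1=41 S2=34 S3=19 blocked=[]
Op 5: conn=22 S1=32 S2=34 S3=19 blocked=[]
Op 6: conn=7 S1=17 S2=34 S3=19 blocked=[]
Op 7: conn=-8 S1=2 S2=34 S3=19 blocked=[1, 2, 3]
Op 8: conn=-8 S1=2 S2=39 S3=19 blocked=[1, 2, 3]
Op 9: conn=4 S1=2 S2=39 S3=19 blocked=[]
Op 10: conn=-10 S1=-12 S2=39 S3=19 blocked=[1, 2, 3]

Answer: -10 -12 39 19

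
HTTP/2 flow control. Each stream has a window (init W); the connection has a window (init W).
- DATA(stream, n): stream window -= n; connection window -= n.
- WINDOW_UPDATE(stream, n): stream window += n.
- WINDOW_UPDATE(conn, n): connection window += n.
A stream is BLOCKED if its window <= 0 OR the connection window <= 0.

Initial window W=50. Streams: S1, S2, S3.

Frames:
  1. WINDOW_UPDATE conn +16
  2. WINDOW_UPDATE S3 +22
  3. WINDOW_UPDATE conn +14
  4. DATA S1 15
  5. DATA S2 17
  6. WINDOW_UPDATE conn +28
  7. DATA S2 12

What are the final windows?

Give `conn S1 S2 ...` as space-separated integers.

Op 1: conn=66 S1=50 S2=50 S3=50 blocked=[]
Op 2: conn=66 S1=50 S2=50 S3=72 blocked=[]
Op 3: conn=80 S1=50 S2=50 S3=72 blocked=[]
Op 4: conn=65 S1=35 S2=50 S3=72 blocked=[]
Op 5: conn=48 S1=35 S2=33 S3=72 blocked=[]
Op 6: conn=76 S1=35 S2=33 S3=72 blocked=[]
Op 7: conn=64 S1=35 S2=21 S3=72 blocked=[]

Answer: 64 35 21 72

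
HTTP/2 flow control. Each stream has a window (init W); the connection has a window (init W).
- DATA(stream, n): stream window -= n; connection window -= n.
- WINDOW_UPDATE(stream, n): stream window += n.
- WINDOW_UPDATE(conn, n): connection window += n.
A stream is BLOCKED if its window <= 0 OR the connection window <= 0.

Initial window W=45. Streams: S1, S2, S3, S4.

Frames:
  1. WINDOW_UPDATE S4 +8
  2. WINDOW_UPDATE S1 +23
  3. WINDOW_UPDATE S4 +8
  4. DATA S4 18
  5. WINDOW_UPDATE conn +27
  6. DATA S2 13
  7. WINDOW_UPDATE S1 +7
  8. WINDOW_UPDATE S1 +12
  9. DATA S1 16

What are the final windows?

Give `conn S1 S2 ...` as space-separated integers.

Op 1: conn=45 S1=45 S2=45 S3=45 S4=53 blocked=[]
Op 2: conn=45 S1=68 S2=45 S3=45 S4=53 blocked=[]
Op 3: conn=45 S1=68 S2=45 S3=45 S4=61 blocked=[]
Op 4: conn=27 S1=68 S2=45 S3=45 S4=43 blocked=[]
Op 5: conn=54 S1=68 S2=45 S3=45 S4=43 blocked=[]
Op 6: conn=41 S1=68 S2=32 S3=45 S4=43 blocked=[]
Op 7: conn=41 S1=75 S2=32 S3=45 S4=43 blocked=[]
Op 8: conn=41 S1=87 S2=32 S3=45 S4=43 blocked=[]
Op 9: conn=25 S1=71 S2=32 S3=45 S4=43 blocked=[]

Answer: 25 71 32 45 43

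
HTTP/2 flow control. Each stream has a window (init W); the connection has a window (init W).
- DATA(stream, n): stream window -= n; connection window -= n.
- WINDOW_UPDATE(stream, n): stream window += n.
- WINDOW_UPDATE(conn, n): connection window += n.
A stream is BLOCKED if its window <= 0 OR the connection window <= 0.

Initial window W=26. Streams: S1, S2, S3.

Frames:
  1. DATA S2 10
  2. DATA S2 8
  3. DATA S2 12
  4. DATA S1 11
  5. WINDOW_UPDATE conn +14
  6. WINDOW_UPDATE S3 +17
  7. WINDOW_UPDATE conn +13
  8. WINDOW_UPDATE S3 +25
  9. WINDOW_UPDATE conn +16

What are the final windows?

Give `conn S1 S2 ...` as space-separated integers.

Op 1: conn=16 S1=26 S2=16 S3=26 blocked=[]
Op 2: conn=8 S1=26 S2=8 S3=26 blocked=[]
Op 3: conn=-4 S1=26 S2=-4 S3=26 blocked=[1, 2, 3]
Op 4: conn=-15 S1=15 S2=-4 S3=26 blocked=[1, 2, 3]
Op 5: conn=-1 S1=15 S2=-4 S3=26 blocked=[1, 2, 3]
Op 6: conn=-1 S1=15 S2=-4 S3=43 blocked=[1, 2, 3]
Op 7: conn=12 S1=15 S2=-4 S3=43 blocked=[2]
Op 8: conn=12 S1=15 S2=-4 S3=68 blocked=[2]
Op 9: conn=28 S1=15 S2=-4 S3=68 blocked=[2]

Answer: 28 15 -4 68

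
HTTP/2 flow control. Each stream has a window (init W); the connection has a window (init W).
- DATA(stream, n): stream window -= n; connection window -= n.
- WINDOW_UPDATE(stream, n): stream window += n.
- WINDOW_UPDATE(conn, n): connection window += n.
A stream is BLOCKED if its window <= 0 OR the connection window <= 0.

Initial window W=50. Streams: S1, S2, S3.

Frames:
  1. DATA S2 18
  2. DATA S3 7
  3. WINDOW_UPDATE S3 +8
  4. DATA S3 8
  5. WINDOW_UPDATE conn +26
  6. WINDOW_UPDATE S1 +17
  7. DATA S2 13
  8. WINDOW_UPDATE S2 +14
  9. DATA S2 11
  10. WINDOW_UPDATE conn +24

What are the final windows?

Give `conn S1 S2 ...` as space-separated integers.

Answer: 43 67 22 43

Derivation:
Op 1: conn=32 S1=50 S2=32 S3=50 blocked=[]
Op 2: conn=25 S1=50 S2=32 S3=43 blocked=[]
Op 3: conn=25 S1=50 S2=32 S3=51 blocked=[]
Op 4: conn=17 S1=50 S2=32 S3=43 blocked=[]
Op 5: conn=43 S1=50 S2=32 S3=43 blocked=[]
Op 6: conn=43 S1=67 S2=32 S3=43 blocked=[]
Op 7: conn=30 S1=67 S2=19 S3=43 blocked=[]
Op 8: conn=30 S1=67 S2=33 S3=43 blocked=[]
Op 9: conn=19 S1=67 S2=22 S3=43 blocked=[]
Op 10: conn=43 S1=67 S2=22 S3=43 blocked=[]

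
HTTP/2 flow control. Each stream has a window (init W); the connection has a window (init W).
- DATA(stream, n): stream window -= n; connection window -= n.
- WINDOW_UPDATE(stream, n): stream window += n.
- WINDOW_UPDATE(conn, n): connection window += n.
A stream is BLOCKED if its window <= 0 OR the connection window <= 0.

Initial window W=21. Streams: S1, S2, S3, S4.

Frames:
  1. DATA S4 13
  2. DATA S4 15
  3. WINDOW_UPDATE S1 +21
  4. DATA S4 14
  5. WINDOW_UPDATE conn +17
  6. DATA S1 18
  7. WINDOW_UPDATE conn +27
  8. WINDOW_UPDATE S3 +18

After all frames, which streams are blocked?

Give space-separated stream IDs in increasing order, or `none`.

Op 1: conn=8 S1=21 S2=21 S3=21 S4=8 blocked=[]
Op 2: conn=-7 S1=21 S2=21 S3=21 S4=-7 blocked=[1, 2, 3, 4]
Op 3: conn=-7 S1=42 S2=21 S3=21 S4=-7 blocked=[1, 2, 3, 4]
Op 4: conn=-21 S1=42 S2=21 S3=21 S4=-21 blocked=[1, 2, 3, 4]
Op 5: conn=-4 S1=42 S2=21 S3=21 S4=-21 blocked=[1, 2, 3, 4]
Op 6: conn=-22 S1=24 S2=21 S3=21 S4=-21 blocked=[1, 2, 3, 4]
Op 7: conn=5 S1=24 S2=21 S3=21 S4=-21 blocked=[4]
Op 8: conn=5 S1=24 S2=21 S3=39 S4=-21 blocked=[4]

Answer: S4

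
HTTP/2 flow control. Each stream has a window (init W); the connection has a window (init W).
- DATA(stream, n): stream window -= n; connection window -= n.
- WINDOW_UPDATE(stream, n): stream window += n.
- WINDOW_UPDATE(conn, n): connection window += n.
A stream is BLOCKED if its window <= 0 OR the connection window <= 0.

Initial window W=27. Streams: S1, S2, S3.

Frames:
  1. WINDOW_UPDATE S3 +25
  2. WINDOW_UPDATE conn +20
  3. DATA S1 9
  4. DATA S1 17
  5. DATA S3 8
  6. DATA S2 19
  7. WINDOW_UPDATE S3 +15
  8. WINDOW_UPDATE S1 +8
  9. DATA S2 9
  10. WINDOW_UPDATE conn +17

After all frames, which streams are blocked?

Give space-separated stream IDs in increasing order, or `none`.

Op 1: conn=27 S1=27 S2=27 S3=52 blocked=[]
Op 2: conn=47 S1=27 S2=27 S3=52 blocked=[]
Op 3: conn=38 S1=18 S2=27 S3=52 blocked=[]
Op 4: conn=21 S1=1 S2=27 S3=52 blocked=[]
Op 5: conn=13 S1=1 S2=27 S3=44 blocked=[]
Op 6: conn=-6 S1=1 S2=8 S3=44 blocked=[1, 2, 3]
Op 7: conn=-6 S1=1 S2=8 S3=59 blocked=[1, 2, 3]
Op 8: conn=-6 S1=9 S2=8 S3=59 blocked=[1, 2, 3]
Op 9: conn=-15 S1=9 S2=-1 S3=59 blocked=[1, 2, 3]
Op 10: conn=2 S1=9 S2=-1 S3=59 blocked=[2]

Answer: S2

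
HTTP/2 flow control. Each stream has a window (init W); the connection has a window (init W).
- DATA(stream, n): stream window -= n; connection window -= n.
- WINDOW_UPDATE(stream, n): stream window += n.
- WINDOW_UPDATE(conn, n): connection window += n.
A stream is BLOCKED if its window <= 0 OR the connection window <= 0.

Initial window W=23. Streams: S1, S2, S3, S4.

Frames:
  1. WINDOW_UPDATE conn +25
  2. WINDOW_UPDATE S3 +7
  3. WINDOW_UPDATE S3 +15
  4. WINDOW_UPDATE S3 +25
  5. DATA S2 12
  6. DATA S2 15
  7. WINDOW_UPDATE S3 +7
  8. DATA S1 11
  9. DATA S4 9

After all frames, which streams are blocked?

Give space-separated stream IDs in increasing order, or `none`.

Answer: S2

Derivation:
Op 1: conn=48 S1=23 S2=23 S3=23 S4=23 blocked=[]
Op 2: conn=48 S1=23 S2=23 S3=30 S4=23 blocked=[]
Op 3: conn=48 S1=23 S2=23 S3=45 S4=23 blocked=[]
Op 4: conn=48 S1=23 S2=23 S3=70 S4=23 blocked=[]
Op 5: conn=36 S1=23 S2=11 S3=70 S4=23 blocked=[]
Op 6: conn=21 S1=23 S2=-4 S3=70 S4=23 blocked=[2]
Op 7: conn=21 S1=23 S2=-4 S3=77 S4=23 blocked=[2]
Op 8: conn=10 S1=12 S2=-4 S3=77 S4=23 blocked=[2]
Op 9: conn=1 S1=12 S2=-4 S3=77 S4=14 blocked=[2]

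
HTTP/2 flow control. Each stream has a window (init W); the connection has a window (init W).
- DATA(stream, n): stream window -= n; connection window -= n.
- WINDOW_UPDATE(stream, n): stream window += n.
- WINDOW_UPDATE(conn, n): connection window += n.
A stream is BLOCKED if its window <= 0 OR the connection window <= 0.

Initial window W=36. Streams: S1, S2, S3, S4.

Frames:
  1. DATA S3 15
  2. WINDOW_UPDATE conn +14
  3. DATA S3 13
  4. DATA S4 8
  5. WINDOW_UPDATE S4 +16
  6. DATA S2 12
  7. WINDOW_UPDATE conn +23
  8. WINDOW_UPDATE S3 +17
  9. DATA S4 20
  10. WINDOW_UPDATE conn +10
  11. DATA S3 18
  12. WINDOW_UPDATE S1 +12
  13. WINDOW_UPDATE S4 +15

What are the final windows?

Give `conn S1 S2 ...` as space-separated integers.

Op 1: conn=21 S1=36 S2=36 S3=21 S4=36 blocked=[]
Op 2: conn=35 S1=36 S2=36 S3=21 S4=36 blocked=[]
Op 3: conn=22 S1=36 S2=36 S3=8 S4=36 blocked=[]
Op 4: conn=14 S1=36 S2=36 S3=8 S4=28 blocked=[]
Op 5: conn=14 S1=36 S2=36 S3=8 S4=44 blocked=[]
Op 6: conn=2 S1=36 S2=24 S3=8 S4=44 blocked=[]
Op 7: conn=25 S1=36 S2=24 S3=8 S4=44 blocked=[]
Op 8: conn=25 S1=36 S2=24 S3=25 S4=44 blocked=[]
Op 9: conn=5 S1=36 S2=24 S3=25 S4=24 blocked=[]
Op 10: conn=15 S1=36 S2=24 S3=25 S4=24 blocked=[]
Op 11: conn=-3 S1=36 S2=24 S3=7 S4=24 blocked=[1, 2, 3, 4]
Op 12: conn=-3 S1=48 S2=24 S3=7 S4=24 blocked=[1, 2, 3, 4]
Op 13: conn=-3 S1=48 S2=24 S3=7 S4=39 blocked=[1, 2, 3, 4]

Answer: -3 48 24 7 39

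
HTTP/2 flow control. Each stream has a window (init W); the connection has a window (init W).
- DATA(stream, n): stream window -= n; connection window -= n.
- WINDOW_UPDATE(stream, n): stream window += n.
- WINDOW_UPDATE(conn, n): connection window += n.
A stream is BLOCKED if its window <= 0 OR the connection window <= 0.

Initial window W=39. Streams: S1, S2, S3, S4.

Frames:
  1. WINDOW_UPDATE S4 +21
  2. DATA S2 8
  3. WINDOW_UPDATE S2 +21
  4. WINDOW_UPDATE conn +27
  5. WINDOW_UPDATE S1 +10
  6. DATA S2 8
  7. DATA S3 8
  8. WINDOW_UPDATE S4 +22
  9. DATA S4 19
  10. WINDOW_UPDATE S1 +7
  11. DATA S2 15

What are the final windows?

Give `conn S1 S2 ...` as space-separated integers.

Answer: 8 56 29 31 63

Derivation:
Op 1: conn=39 S1=39 S2=39 S3=39 S4=60 blocked=[]
Op 2: conn=31 S1=39 S2=31 S3=39 S4=60 blocked=[]
Op 3: conn=31 S1=39 S2=52 S3=39 S4=60 blocked=[]
Op 4: conn=58 S1=39 S2=52 S3=39 S4=60 blocked=[]
Op 5: conn=58 S1=49 S2=52 S3=39 S4=60 blocked=[]
Op 6: conn=50 S1=49 S2=44 S3=39 S4=60 blocked=[]
Op 7: conn=42 S1=49 S2=44 S3=31 S4=60 blocked=[]
Op 8: conn=42 S1=49 S2=44 S3=31 S4=82 blocked=[]
Op 9: conn=23 S1=49 S2=44 S3=31 S4=63 blocked=[]
Op 10: conn=23 S1=56 S2=44 S3=31 S4=63 blocked=[]
Op 11: conn=8 S1=56 S2=29 S3=31 S4=63 blocked=[]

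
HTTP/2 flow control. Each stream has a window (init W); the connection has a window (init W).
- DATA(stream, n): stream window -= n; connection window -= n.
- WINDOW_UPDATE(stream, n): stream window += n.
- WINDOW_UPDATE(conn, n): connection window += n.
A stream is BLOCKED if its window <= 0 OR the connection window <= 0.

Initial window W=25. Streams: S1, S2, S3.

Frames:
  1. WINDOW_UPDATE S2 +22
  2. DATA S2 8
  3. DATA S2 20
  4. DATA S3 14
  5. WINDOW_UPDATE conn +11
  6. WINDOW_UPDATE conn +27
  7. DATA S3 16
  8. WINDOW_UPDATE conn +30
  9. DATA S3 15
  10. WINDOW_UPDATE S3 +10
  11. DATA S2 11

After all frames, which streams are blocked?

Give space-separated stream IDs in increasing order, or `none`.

Answer: S3

Derivation:
Op 1: conn=25 S1=25 S2=47 S3=25 blocked=[]
Op 2: conn=17 S1=25 S2=39 S3=25 blocked=[]
Op 3: conn=-3 S1=25 S2=19 S3=25 blocked=[1, 2, 3]
Op 4: conn=-17 S1=25 S2=19 S3=11 blocked=[1, 2, 3]
Op 5: conn=-6 S1=25 S2=19 S3=11 blocked=[1, 2, 3]
Op 6: conn=21 S1=25 S2=19 S3=11 blocked=[]
Op 7: conn=5 S1=25 S2=19 S3=-5 blocked=[3]
Op 8: conn=35 S1=25 S2=19 S3=-5 blocked=[3]
Op 9: conn=20 S1=25 S2=19 S3=-20 blocked=[3]
Op 10: conn=20 S1=25 S2=19 S3=-10 blocked=[3]
Op 11: conn=9 S1=25 S2=8 S3=-10 blocked=[3]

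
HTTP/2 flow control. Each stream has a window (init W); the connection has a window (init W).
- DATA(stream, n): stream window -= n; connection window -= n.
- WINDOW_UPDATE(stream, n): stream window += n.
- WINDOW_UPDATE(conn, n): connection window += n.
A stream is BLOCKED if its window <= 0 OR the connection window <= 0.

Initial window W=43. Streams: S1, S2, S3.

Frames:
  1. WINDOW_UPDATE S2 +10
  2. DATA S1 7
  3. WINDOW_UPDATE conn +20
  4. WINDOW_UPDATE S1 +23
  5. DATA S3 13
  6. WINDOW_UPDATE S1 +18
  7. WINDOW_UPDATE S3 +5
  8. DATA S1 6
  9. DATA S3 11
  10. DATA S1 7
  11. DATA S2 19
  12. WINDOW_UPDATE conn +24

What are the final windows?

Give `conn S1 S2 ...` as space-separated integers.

Answer: 24 64 34 24

Derivation:
Op 1: conn=43 S1=43 S2=53 S3=43 blocked=[]
Op 2: conn=36 S1=36 S2=53 S3=43 blocked=[]
Op 3: conn=56 S1=36 S2=53 S3=43 blocked=[]
Op 4: conn=56 S1=59 S2=53 S3=43 blocked=[]
Op 5: conn=43 S1=59 S2=53 S3=30 blocked=[]
Op 6: conn=43 S1=77 S2=53 S3=30 blocked=[]
Op 7: conn=43 S1=77 S2=53 S3=35 blocked=[]
Op 8: conn=37 S1=71 S2=53 S3=35 blocked=[]
Op 9: conn=26 S1=71 S2=53 S3=24 blocked=[]
Op 10: conn=19 S1=64 S2=53 S3=24 blocked=[]
Op 11: conn=0 S1=64 S2=34 S3=24 blocked=[1, 2, 3]
Op 12: conn=24 S1=64 S2=34 S3=24 blocked=[]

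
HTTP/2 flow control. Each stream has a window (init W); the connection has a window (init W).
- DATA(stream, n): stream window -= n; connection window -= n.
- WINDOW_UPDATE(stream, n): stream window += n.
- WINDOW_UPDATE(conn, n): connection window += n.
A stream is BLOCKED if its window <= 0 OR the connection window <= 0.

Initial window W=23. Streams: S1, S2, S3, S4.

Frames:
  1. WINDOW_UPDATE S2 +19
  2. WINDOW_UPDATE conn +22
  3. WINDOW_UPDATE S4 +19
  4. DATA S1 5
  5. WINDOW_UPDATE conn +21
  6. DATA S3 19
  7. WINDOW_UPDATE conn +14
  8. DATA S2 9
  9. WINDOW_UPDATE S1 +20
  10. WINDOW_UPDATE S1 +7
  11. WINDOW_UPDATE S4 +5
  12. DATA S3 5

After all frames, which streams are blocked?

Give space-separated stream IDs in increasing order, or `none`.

Op 1: conn=23 S1=23 S2=42 S3=23 S4=23 blocked=[]
Op 2: conn=45 S1=23 S2=42 S3=23 S4=23 blocked=[]
Op 3: conn=45 S1=23 S2=42 S3=23 S4=42 blocked=[]
Op 4: conn=40 S1=18 S2=42 S3=23 S4=42 blocked=[]
Op 5: conn=61 S1=18 S2=42 S3=23 S4=42 blocked=[]
Op 6: conn=42 S1=18 S2=42 S3=4 S4=42 blocked=[]
Op 7: conn=56 S1=18 S2=42 S3=4 S4=42 blocked=[]
Op 8: conn=47 S1=18 S2=33 S3=4 S4=42 blocked=[]
Op 9: conn=47 S1=38 S2=33 S3=4 S4=42 blocked=[]
Op 10: conn=47 S1=45 S2=33 S3=4 S4=42 blocked=[]
Op 11: conn=47 S1=45 S2=33 S3=4 S4=47 blocked=[]
Op 12: conn=42 S1=45 S2=33 S3=-1 S4=47 blocked=[3]

Answer: S3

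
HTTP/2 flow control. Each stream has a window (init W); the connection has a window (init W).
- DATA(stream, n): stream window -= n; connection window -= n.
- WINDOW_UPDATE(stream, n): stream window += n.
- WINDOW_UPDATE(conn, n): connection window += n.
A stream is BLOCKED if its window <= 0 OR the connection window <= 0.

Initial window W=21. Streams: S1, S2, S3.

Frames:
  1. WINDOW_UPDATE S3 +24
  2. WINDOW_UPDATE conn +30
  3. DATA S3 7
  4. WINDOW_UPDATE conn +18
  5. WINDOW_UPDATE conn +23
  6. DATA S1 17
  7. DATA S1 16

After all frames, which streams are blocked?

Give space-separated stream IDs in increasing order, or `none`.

Op 1: conn=21 S1=21 S2=21 S3=45 blocked=[]
Op 2: conn=51 S1=21 S2=21 S3=45 blocked=[]
Op 3: conn=44 S1=21 S2=21 S3=38 blocked=[]
Op 4: conn=62 S1=21 S2=21 S3=38 blocked=[]
Op 5: conn=85 S1=21 S2=21 S3=38 blocked=[]
Op 6: conn=68 S1=4 S2=21 S3=38 blocked=[]
Op 7: conn=52 S1=-12 S2=21 S3=38 blocked=[1]

Answer: S1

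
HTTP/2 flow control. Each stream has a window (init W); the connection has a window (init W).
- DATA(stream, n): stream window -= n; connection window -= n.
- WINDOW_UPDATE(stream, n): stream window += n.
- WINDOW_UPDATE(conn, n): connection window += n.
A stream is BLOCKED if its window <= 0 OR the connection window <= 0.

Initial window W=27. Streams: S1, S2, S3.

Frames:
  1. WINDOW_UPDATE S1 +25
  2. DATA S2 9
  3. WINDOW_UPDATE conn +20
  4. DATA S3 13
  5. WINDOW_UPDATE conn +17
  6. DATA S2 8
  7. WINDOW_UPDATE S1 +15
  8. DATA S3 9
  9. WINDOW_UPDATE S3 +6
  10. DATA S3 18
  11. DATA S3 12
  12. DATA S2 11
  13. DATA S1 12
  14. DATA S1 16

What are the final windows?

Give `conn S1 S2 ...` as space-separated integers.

Op 1: conn=27 S1=52 S2=27 S3=27 blocked=[]
Op 2: conn=18 S1=52 S2=18 S3=27 blocked=[]
Op 3: conn=38 S1=52 S2=18 S3=27 blocked=[]
Op 4: conn=25 S1=52 S2=18 S3=14 blocked=[]
Op 5: conn=42 S1=52 S2=18 S3=14 blocked=[]
Op 6: conn=34 S1=52 S2=10 S3=14 blocked=[]
Op 7: conn=34 S1=67 S2=10 S3=14 blocked=[]
Op 8: conn=25 S1=67 S2=10 S3=5 blocked=[]
Op 9: conn=25 S1=67 S2=10 S3=11 blocked=[]
Op 10: conn=7 S1=67 S2=10 S3=-7 blocked=[3]
Op 11: conn=-5 S1=67 S2=10 S3=-19 blocked=[1, 2, 3]
Op 12: conn=-16 S1=67 S2=-1 S3=-19 blocked=[1, 2, 3]
Op 13: conn=-28 S1=55 S2=-1 S3=-19 blocked=[1, 2, 3]
Op 14: conn=-44 S1=39 S2=-1 S3=-19 blocked=[1, 2, 3]

Answer: -44 39 -1 -19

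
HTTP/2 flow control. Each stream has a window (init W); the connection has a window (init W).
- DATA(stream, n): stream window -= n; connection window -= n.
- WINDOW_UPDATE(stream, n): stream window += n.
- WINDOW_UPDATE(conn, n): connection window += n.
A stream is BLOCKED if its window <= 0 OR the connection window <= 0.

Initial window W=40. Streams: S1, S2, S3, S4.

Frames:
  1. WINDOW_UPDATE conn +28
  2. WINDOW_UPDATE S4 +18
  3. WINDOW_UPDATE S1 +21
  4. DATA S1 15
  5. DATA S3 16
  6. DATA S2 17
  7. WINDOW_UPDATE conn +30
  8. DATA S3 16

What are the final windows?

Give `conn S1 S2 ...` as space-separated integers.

Answer: 34 46 23 8 58

Derivation:
Op 1: conn=68 S1=40 S2=40 S3=40 S4=40 blocked=[]
Op 2: conn=68 S1=40 S2=40 S3=40 S4=58 blocked=[]
Op 3: conn=68 S1=61 S2=40 S3=40 S4=58 blocked=[]
Op 4: conn=53 S1=46 S2=40 S3=40 S4=58 blocked=[]
Op 5: conn=37 S1=46 S2=40 S3=24 S4=58 blocked=[]
Op 6: conn=20 S1=46 S2=23 S3=24 S4=58 blocked=[]
Op 7: conn=50 S1=46 S2=23 S3=24 S4=58 blocked=[]
Op 8: conn=34 S1=46 S2=23 S3=8 S4=58 blocked=[]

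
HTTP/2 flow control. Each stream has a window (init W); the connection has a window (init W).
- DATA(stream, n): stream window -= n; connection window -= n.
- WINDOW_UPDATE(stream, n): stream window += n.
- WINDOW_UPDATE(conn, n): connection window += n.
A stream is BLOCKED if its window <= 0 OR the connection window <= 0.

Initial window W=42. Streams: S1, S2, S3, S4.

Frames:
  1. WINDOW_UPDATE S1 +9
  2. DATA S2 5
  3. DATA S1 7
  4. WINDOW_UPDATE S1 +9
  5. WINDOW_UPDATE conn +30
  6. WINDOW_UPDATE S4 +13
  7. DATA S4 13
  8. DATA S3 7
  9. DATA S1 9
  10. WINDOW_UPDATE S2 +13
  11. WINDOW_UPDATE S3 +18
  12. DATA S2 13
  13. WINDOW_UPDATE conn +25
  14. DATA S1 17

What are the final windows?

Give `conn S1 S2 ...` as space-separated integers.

Answer: 26 27 37 53 42

Derivation:
Op 1: conn=42 S1=51 S2=42 S3=42 S4=42 blocked=[]
Op 2: conn=37 S1=51 S2=37 S3=42 S4=42 blocked=[]
Op 3: conn=30 S1=44 S2=37 S3=42 S4=42 blocked=[]
Op 4: conn=30 S1=53 S2=37 S3=42 S4=42 blocked=[]
Op 5: conn=60 S1=53 S2=37 S3=42 S4=42 blocked=[]
Op 6: conn=60 S1=53 S2=37 S3=42 S4=55 blocked=[]
Op 7: conn=47 S1=53 S2=37 S3=42 S4=42 blocked=[]
Op 8: conn=40 S1=53 S2=37 S3=35 S4=42 blocked=[]
Op 9: conn=31 S1=44 S2=37 S3=35 S4=42 blocked=[]
Op 10: conn=31 S1=44 S2=50 S3=35 S4=42 blocked=[]
Op 11: conn=31 S1=44 S2=50 S3=53 S4=42 blocked=[]
Op 12: conn=18 S1=44 S2=37 S3=53 S4=42 blocked=[]
Op 13: conn=43 S1=44 S2=37 S3=53 S4=42 blocked=[]
Op 14: conn=26 S1=27 S2=37 S3=53 S4=42 blocked=[]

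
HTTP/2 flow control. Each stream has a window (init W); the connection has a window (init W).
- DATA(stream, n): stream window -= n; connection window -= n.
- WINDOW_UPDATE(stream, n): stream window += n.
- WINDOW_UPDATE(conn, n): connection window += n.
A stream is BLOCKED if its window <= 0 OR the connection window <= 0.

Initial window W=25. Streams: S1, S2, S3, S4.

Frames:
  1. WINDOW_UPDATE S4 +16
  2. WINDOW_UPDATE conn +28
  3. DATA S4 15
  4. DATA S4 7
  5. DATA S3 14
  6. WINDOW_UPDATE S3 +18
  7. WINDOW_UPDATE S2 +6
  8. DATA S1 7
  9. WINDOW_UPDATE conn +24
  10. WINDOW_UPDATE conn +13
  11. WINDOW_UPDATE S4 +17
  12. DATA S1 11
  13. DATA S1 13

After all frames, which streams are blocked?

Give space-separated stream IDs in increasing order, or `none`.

Answer: S1

Derivation:
Op 1: conn=25 S1=25 S2=25 S3=25 S4=41 blocked=[]
Op 2: conn=53 S1=25 S2=25 S3=25 S4=41 blocked=[]
Op 3: conn=38 S1=25 S2=25 S3=25 S4=26 blocked=[]
Op 4: conn=31 S1=25 S2=25 S3=25 S4=19 blocked=[]
Op 5: conn=17 S1=25 S2=25 S3=11 S4=19 blocked=[]
Op 6: conn=17 S1=25 S2=25 S3=29 S4=19 blocked=[]
Op 7: conn=17 S1=25 S2=31 S3=29 S4=19 blocked=[]
Op 8: conn=10 S1=18 S2=31 S3=29 S4=19 blocked=[]
Op 9: conn=34 S1=18 S2=31 S3=29 S4=19 blocked=[]
Op 10: conn=47 S1=18 S2=31 S3=29 S4=19 blocked=[]
Op 11: conn=47 S1=18 S2=31 S3=29 S4=36 blocked=[]
Op 12: conn=36 S1=7 S2=31 S3=29 S4=36 blocked=[]
Op 13: conn=23 S1=-6 S2=31 S3=29 S4=36 blocked=[1]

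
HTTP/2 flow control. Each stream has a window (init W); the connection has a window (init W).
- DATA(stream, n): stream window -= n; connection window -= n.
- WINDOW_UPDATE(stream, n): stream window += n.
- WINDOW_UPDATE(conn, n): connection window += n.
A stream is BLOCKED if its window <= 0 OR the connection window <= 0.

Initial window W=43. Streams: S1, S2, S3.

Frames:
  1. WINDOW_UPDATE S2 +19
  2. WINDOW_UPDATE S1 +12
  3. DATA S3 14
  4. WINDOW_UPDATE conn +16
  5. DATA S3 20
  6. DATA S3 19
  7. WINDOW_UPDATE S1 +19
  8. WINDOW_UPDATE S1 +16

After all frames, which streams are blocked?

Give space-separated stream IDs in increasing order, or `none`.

Answer: S3

Derivation:
Op 1: conn=43 S1=43 S2=62 S3=43 blocked=[]
Op 2: conn=43 S1=55 S2=62 S3=43 blocked=[]
Op 3: conn=29 S1=55 S2=62 S3=29 blocked=[]
Op 4: conn=45 S1=55 S2=62 S3=29 blocked=[]
Op 5: conn=25 S1=55 S2=62 S3=9 blocked=[]
Op 6: conn=6 S1=55 S2=62 S3=-10 blocked=[3]
Op 7: conn=6 S1=74 S2=62 S3=-10 blocked=[3]
Op 8: conn=6 S1=90 S2=62 S3=-10 blocked=[3]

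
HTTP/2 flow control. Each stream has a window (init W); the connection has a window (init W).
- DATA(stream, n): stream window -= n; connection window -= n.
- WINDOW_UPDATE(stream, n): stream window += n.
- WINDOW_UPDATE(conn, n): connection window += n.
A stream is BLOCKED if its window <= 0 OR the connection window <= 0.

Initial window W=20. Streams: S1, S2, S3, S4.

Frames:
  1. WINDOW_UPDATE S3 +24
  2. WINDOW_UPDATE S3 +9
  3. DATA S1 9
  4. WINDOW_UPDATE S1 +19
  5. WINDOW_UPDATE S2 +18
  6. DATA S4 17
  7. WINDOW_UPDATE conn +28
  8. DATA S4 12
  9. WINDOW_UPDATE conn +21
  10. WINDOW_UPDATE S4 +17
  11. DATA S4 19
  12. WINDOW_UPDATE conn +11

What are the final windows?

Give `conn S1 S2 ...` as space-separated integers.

Op 1: conn=20 S1=20 S2=20 S3=44 S4=20 blocked=[]
Op 2: conn=20 S1=20 S2=20 S3=53 S4=20 blocked=[]
Op 3: conn=11 S1=11 S2=20 S3=53 S4=20 blocked=[]
Op 4: conn=11 S1=30 S2=20 S3=53 S4=20 blocked=[]
Op 5: conn=11 S1=30 S2=38 S3=53 S4=20 blocked=[]
Op 6: conn=-6 S1=30 S2=38 S3=53 S4=3 blocked=[1, 2, 3, 4]
Op 7: conn=22 S1=30 S2=38 S3=53 S4=3 blocked=[]
Op 8: conn=10 S1=30 S2=38 S3=53 S4=-9 blocked=[4]
Op 9: conn=31 S1=30 S2=38 S3=53 S4=-9 blocked=[4]
Op 10: conn=31 S1=30 S2=38 S3=53 S4=8 blocked=[]
Op 11: conn=12 S1=30 S2=38 S3=53 S4=-11 blocked=[4]
Op 12: conn=23 S1=30 S2=38 S3=53 S4=-11 blocked=[4]

Answer: 23 30 38 53 -11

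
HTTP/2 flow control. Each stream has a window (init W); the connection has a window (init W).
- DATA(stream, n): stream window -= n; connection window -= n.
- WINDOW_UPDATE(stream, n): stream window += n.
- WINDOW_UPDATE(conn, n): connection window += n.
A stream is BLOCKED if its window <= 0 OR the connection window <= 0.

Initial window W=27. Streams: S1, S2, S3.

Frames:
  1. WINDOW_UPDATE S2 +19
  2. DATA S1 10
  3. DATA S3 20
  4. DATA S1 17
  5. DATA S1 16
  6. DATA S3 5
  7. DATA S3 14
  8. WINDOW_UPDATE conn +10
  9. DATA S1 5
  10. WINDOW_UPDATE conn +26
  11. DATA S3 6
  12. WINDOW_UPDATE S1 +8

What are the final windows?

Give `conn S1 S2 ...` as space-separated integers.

Answer: -30 -13 46 -18

Derivation:
Op 1: conn=27 S1=27 S2=46 S3=27 blocked=[]
Op 2: conn=17 S1=17 S2=46 S3=27 blocked=[]
Op 3: conn=-3 S1=17 S2=46 S3=7 blocked=[1, 2, 3]
Op 4: conn=-20 S1=0 S2=46 S3=7 blocked=[1, 2, 3]
Op 5: conn=-36 S1=-16 S2=46 S3=7 blocked=[1, 2, 3]
Op 6: conn=-41 S1=-16 S2=46 S3=2 blocked=[1, 2, 3]
Op 7: conn=-55 S1=-16 S2=46 S3=-12 blocked=[1, 2, 3]
Op 8: conn=-45 S1=-16 S2=46 S3=-12 blocked=[1, 2, 3]
Op 9: conn=-50 S1=-21 S2=46 S3=-12 blocked=[1, 2, 3]
Op 10: conn=-24 S1=-21 S2=46 S3=-12 blocked=[1, 2, 3]
Op 11: conn=-30 S1=-21 S2=46 S3=-18 blocked=[1, 2, 3]
Op 12: conn=-30 S1=-13 S2=46 S3=-18 blocked=[1, 2, 3]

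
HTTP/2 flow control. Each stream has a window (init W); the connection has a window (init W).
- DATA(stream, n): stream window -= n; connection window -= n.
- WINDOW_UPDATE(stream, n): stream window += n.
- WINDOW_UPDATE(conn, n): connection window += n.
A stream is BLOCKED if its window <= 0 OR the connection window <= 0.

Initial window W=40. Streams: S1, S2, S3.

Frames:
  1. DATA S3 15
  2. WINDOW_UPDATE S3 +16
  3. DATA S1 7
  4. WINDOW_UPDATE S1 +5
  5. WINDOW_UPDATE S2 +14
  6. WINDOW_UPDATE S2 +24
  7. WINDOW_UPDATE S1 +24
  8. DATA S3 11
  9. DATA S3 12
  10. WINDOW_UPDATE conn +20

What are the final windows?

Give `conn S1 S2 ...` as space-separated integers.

Answer: 15 62 78 18

Derivation:
Op 1: conn=25 S1=40 S2=40 S3=25 blocked=[]
Op 2: conn=25 S1=40 S2=40 S3=41 blocked=[]
Op 3: conn=18 S1=33 S2=40 S3=41 blocked=[]
Op 4: conn=18 S1=38 S2=40 S3=41 blocked=[]
Op 5: conn=18 S1=38 S2=54 S3=41 blocked=[]
Op 6: conn=18 S1=38 S2=78 S3=41 blocked=[]
Op 7: conn=18 S1=62 S2=78 S3=41 blocked=[]
Op 8: conn=7 S1=62 S2=78 S3=30 blocked=[]
Op 9: conn=-5 S1=62 S2=78 S3=18 blocked=[1, 2, 3]
Op 10: conn=15 S1=62 S2=78 S3=18 blocked=[]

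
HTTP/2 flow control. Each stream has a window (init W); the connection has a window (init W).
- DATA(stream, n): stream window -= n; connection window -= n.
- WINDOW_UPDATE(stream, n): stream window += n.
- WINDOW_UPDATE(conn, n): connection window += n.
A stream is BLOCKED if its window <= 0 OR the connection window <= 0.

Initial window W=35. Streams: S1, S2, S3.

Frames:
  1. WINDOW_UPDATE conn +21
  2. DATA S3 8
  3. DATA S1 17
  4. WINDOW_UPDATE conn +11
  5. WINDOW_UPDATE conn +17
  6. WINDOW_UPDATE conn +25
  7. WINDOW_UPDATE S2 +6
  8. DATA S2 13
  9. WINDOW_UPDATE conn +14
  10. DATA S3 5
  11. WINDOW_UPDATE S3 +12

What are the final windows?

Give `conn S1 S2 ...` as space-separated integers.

Answer: 80 18 28 34

Derivation:
Op 1: conn=56 S1=35 S2=35 S3=35 blocked=[]
Op 2: conn=48 S1=35 S2=35 S3=27 blocked=[]
Op 3: conn=31 S1=18 S2=35 S3=27 blocked=[]
Op 4: conn=42 S1=18 S2=35 S3=27 blocked=[]
Op 5: conn=59 S1=18 S2=35 S3=27 blocked=[]
Op 6: conn=84 S1=18 S2=35 S3=27 blocked=[]
Op 7: conn=84 S1=18 S2=41 S3=27 blocked=[]
Op 8: conn=71 S1=18 S2=28 S3=27 blocked=[]
Op 9: conn=85 S1=18 S2=28 S3=27 blocked=[]
Op 10: conn=80 S1=18 S2=28 S3=22 blocked=[]
Op 11: conn=80 S1=18 S2=28 S3=34 blocked=[]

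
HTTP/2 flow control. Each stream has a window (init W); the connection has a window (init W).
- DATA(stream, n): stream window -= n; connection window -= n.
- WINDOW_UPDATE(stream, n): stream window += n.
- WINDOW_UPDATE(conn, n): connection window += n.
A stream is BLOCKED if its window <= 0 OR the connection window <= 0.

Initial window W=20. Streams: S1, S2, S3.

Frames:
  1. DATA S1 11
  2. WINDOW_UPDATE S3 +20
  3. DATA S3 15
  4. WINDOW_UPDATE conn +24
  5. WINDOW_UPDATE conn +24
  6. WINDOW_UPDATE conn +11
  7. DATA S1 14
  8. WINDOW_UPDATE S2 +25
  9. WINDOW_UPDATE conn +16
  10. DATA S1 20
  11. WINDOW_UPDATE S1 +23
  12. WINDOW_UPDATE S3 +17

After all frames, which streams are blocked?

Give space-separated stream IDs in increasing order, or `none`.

Op 1: conn=9 S1=9 S2=20 S3=20 blocked=[]
Op 2: conn=9 S1=9 S2=20 S3=40 blocked=[]
Op 3: conn=-6 S1=9 S2=20 S3=25 blocked=[1, 2, 3]
Op 4: conn=18 S1=9 S2=20 S3=25 blocked=[]
Op 5: conn=42 S1=9 S2=20 S3=25 blocked=[]
Op 6: conn=53 S1=9 S2=20 S3=25 blocked=[]
Op 7: conn=39 S1=-5 S2=20 S3=25 blocked=[1]
Op 8: conn=39 S1=-5 S2=45 S3=25 blocked=[1]
Op 9: conn=55 S1=-5 S2=45 S3=25 blocked=[1]
Op 10: conn=35 S1=-25 S2=45 S3=25 blocked=[1]
Op 11: conn=35 S1=-2 S2=45 S3=25 blocked=[1]
Op 12: conn=35 S1=-2 S2=45 S3=42 blocked=[1]

Answer: S1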